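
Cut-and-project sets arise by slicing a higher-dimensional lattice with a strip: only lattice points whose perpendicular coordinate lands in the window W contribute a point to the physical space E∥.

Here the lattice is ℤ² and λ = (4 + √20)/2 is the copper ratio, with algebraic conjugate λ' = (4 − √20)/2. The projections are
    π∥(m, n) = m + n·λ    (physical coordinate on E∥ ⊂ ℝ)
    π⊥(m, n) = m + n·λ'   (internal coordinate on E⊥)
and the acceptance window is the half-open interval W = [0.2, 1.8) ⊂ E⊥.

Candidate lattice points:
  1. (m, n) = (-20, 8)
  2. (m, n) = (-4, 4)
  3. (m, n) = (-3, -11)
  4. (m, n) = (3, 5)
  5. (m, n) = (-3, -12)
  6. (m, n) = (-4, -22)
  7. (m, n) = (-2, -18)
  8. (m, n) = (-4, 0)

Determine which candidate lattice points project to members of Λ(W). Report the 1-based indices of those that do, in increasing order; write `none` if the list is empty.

6

Compute λ' = (4−√20)/2 = -0.236068, so π⊥(m,n) = m -0.236068·n.
candidate 1: (m,n)=(-20,8) → π∥ = -20+8·λ ≈ 13.888544, π⊥ = -20+8·λ' ≈ -21.888544 ∉ [0.2, 1.8) ⇒ out
candidate 2: (m,n)=(-4,4) → π∥ = -4+4·λ ≈ 12.944272, π⊥ = -4+4·λ' ≈ -4.944272 ∉ [0.2, 1.8) ⇒ out
candidate 3: (m,n)=(-3,-11) → π∥ = -3-11·λ ≈ -49.596748, π⊥ = -3-11·λ' ≈ -0.403252 ∉ [0.2, 1.8) ⇒ out
candidate 4: (m,n)=(3,5) → π∥ = 3+5·λ ≈ 24.180340, π⊥ = 3+5·λ' ≈ 1.819660 ∉ [0.2, 1.8) ⇒ out
candidate 5: (m,n)=(-3,-12) → π∥ = -3-12·λ ≈ -53.832816, π⊥ = -3-12·λ' ≈ -0.167184 ∉ [0.2, 1.8) ⇒ out
candidate 6: (m,n)=(-4,-22) → π∥ = -4-22·λ ≈ -97.193496, π⊥ = -4-22·λ' ≈ 1.193496 ∈ [0.2, 1.8) ⇒ IN Λ
candidate 7: (m,n)=(-2,-18) → π∥ = -2-18·λ ≈ -78.249224, π⊥ = -2-18·λ' ≈ 2.249224 ∉ [0.2, 1.8) ⇒ out
candidate 8: (m,n)=(-4,0) → π∥ = -4+0·λ ≈ -4.000000, π⊥ = -4+0·λ' ≈ -4.000000 ∉ [0.2, 1.8) ⇒ out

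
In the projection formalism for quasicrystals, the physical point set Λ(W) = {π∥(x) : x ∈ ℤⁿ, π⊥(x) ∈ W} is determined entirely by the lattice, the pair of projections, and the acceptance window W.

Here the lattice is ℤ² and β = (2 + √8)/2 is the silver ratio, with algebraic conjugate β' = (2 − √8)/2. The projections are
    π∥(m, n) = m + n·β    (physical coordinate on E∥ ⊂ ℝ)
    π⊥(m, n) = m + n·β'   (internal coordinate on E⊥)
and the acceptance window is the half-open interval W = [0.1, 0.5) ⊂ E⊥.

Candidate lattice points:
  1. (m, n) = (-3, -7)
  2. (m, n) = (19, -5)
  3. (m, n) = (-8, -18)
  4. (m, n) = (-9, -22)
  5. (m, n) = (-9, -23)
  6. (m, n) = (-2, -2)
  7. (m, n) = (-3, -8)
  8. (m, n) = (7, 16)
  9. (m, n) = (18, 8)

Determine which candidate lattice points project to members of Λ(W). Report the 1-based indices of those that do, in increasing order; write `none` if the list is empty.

4, 7, 8

Compute β' = (2−√8)/2 = -0.4142, so π⊥(m,n) = m -0.4142·n.
#1 (-3,-7): internal coord -3 + (-7)·β' = -0.1005; -0.1005 ∉ [0.1, 0.5) → out
#2 (19,-5): internal coord 19 + (-5)·β' = +21.0711; +21.0711 ∉ [0.1, 0.5) → out
#3 (-8,-18): internal coord -8 + (-18)·β' = -0.5442; -0.5442 ∉ [0.1, 0.5) → out
#4 (-9,-22): internal coord -9 + (-22)·β' = +0.1127; +0.1127 ∈ [0.1, 0.5) → IN Λ
#5 (-9,-23): internal coord -9 + (-23)·β' = +0.5269; +0.5269 ∉ [0.1, 0.5) → out
#6 (-2,-2): internal coord -2 + (-2)·β' = -1.1716; -1.1716 ∉ [0.1, 0.5) → out
#7 (-3,-8): internal coord -3 + (-8)·β' = +0.3137; +0.3137 ∈ [0.1, 0.5) → IN Λ
#8 (7,16): internal coord 7 + (16)·β' = +0.3726; +0.3726 ∈ [0.1, 0.5) → IN Λ
#9 (18,8): internal coord 18 + (8)·β' = +14.6863; +14.6863 ∉ [0.1, 0.5) → out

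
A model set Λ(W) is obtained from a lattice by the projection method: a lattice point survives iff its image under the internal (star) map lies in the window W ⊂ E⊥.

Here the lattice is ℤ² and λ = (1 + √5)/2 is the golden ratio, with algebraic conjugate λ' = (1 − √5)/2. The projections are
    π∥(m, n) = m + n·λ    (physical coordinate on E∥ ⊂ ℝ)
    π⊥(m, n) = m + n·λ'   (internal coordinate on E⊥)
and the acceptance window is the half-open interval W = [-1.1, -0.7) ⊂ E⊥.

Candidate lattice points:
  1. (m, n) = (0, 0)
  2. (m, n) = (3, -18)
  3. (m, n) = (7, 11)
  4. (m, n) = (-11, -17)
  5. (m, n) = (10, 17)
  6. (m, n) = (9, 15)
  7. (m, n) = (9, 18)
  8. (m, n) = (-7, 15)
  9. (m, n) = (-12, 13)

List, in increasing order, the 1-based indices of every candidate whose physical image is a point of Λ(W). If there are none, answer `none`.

none

Numerically λ ≈ 1.618034 and λ' = −1/λ ≈ -0.618034.
#1 (0,0): internal coord 0 + (0)·λ' = +0.000000; +0.000000 ∉ [-1.1, -0.7) → out
#2 (3,-18): internal coord 3 + (-18)·λ' = +14.124612; +14.124612 ∉ [-1.1, -0.7) → out
#3 (7,11): internal coord 7 + (11)·λ' = +0.201626; +0.201626 ∉ [-1.1, -0.7) → out
#4 (-11,-17): internal coord -11 + (-17)·λ' = -0.493422; -0.493422 ∉ [-1.1, -0.7) → out
#5 (10,17): internal coord 10 + (17)·λ' = -0.506578; -0.506578 ∉ [-1.1, -0.7) → out
#6 (9,15): internal coord 9 + (15)·λ' = -0.270510; -0.270510 ∉ [-1.1, -0.7) → out
#7 (9,18): internal coord 9 + (18)·λ' = -2.124612; -2.124612 ∉ [-1.1, -0.7) → out
#8 (-7,15): internal coord -7 + (15)·λ' = -16.270510; -16.270510 ∉ [-1.1, -0.7) → out
#9 (-12,13): internal coord -12 + (13)·λ' = -20.034442; -20.034442 ∉ [-1.1, -0.7) → out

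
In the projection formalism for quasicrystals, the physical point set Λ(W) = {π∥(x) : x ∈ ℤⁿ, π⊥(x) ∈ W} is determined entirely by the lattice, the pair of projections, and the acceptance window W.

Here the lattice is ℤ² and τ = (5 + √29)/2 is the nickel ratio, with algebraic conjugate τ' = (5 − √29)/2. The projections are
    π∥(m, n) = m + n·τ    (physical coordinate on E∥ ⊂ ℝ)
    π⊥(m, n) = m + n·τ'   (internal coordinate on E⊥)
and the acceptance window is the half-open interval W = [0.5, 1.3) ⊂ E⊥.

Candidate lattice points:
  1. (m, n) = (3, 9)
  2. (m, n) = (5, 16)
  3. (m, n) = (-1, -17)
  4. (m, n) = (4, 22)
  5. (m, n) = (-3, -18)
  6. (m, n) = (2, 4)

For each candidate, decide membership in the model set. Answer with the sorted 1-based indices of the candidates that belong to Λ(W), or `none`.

Compute τ' = (5−√29)/2 = -0.192582, so π⊥(m,n) = m -0.192582·n.
#1 (3,9): internal coord 3 + (9)·τ' = +1.266758; +1.266758 ∈ [0.5, 1.3) → IN Λ
#2 (5,16): internal coord 5 + (16)·τ' = +1.918682; +1.918682 ∉ [0.5, 1.3) → out
#3 (-1,-17): internal coord -1 + (-17)·τ' = +2.273901; +2.273901 ∉ [0.5, 1.3) → out
#4 (4,22): internal coord 4 + (22)·τ' = -0.236813; -0.236813 ∉ [0.5, 1.3) → out
#5 (-3,-18): internal coord -3 + (-18)·τ' = +0.466483; +0.466483 ∉ [0.5, 1.3) → out
#6 (2,4): internal coord 2 + (4)·τ' = +1.229670; +1.229670 ∈ [0.5, 1.3) → IN Λ

1, 6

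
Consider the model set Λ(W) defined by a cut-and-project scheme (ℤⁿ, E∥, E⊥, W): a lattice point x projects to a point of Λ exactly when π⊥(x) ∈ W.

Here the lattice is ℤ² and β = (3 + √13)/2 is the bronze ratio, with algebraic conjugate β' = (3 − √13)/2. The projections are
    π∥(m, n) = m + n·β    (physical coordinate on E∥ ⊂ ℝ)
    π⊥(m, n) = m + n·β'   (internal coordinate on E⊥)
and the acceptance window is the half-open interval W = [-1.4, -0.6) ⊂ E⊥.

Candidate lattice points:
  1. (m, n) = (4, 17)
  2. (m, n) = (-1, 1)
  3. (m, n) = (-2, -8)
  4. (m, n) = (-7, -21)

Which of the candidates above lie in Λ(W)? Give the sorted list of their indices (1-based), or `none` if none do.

Numerically β ≈ 3.30278 and β' = −1/β ≈ -0.30278.
candidate 1: (m,n)=(4,17) → π∥ = 4+17·β ≈ 60.14719, π⊥ = 4+17·β' ≈ -1.14719 ∈ [-1.4, -0.6) ⇒ IN Λ
candidate 2: (m,n)=(-1,1) → π∥ = -1+1·β ≈ 2.30278, π⊥ = -1+1·β' ≈ -1.30278 ∈ [-1.4, -0.6) ⇒ IN Λ
candidate 3: (m,n)=(-2,-8) → π∥ = -2-8·β ≈ -28.42221, π⊥ = -2-8·β' ≈ 0.42221 ∉ [-1.4, -0.6) ⇒ out
candidate 4: (m,n)=(-7,-21) → π∥ = -7-21·β ≈ -76.35829, π⊥ = -7-21·β' ≈ -0.64171 ∈ [-1.4, -0.6) ⇒ IN Λ

1, 2, 4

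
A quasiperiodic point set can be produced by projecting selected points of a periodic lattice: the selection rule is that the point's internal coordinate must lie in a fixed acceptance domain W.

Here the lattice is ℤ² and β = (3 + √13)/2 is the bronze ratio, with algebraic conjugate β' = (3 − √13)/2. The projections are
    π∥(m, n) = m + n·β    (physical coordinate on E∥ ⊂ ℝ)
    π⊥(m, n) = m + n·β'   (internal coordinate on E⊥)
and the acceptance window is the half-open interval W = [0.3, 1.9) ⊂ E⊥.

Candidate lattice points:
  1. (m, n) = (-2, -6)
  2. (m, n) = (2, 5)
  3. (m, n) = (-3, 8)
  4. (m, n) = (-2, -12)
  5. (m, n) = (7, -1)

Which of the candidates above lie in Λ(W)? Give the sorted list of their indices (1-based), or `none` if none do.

2, 4

Compute β' = (3−√13)/2 = -0.302776, so π⊥(m,n) = m -0.302776·n.
#1 (-2,-6): internal coord -2 + (-6)·β' = -0.183346; -0.183346 ∉ [0.3, 1.9) → out
#2 (2,5): internal coord 2 + (5)·β' = +0.486122; +0.486122 ∈ [0.3, 1.9) → IN Λ
#3 (-3,8): internal coord -3 + (8)·β' = -5.422205; -5.422205 ∉ [0.3, 1.9) → out
#4 (-2,-12): internal coord -2 + (-12)·β' = +1.633308; +1.633308 ∈ [0.3, 1.9) → IN Λ
#5 (7,-1): internal coord 7 + (-1)·β' = +7.302776; +7.302776 ∉ [0.3, 1.9) → out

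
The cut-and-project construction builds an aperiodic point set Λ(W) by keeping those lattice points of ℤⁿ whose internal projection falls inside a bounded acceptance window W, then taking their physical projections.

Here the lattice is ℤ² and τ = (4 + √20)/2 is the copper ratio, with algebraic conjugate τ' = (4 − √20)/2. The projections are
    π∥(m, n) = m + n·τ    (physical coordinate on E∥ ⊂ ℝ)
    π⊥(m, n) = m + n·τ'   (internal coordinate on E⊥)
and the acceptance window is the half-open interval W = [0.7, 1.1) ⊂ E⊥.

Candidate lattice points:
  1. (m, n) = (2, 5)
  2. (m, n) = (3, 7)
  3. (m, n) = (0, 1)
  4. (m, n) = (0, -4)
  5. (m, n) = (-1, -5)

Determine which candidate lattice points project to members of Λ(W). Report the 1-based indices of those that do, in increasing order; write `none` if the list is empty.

Compute τ' = (4−√20)/2 = -0.236068, so π⊥(m,n) = m -0.236068·n.
[1] lift (2,5): star map gives 0.819660; window check 0.7 ≤ 0.819660 < 1.1 is true → IN Λ
[2] lift (3,7): star map gives 1.347524; window check 0.7 ≤ 1.347524 < 1.1 is false → out
[3] lift (0,1): star map gives -0.236068; window check 0.7 ≤ -0.236068 < 1.1 is false → out
[4] lift (0,-4): star map gives 0.944272; window check 0.7 ≤ 0.944272 < 1.1 is true → IN Λ
[5] lift (-1,-5): star map gives 0.180340; window check 0.7 ≤ 0.180340 < 1.1 is false → out

1, 4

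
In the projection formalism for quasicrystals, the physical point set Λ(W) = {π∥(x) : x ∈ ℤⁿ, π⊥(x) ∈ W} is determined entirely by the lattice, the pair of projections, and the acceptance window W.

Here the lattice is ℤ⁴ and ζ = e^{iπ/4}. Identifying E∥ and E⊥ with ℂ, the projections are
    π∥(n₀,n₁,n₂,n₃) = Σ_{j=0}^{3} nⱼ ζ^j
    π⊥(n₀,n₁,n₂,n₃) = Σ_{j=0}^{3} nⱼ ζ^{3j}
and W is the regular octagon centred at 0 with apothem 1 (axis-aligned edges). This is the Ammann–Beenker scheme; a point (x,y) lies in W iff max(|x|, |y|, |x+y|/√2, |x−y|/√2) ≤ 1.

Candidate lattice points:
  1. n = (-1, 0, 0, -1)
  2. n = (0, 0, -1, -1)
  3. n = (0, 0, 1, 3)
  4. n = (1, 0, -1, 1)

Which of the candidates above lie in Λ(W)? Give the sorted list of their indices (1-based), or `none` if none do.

2

With ζ = e^{iπ/4} the internal vectors are ζ^0,ζ^3,ζ^6,ζ^9.
candidate 1: n = (-1, 0, 0, -1) → π⊥ ≈ (-1.7071, -0.7071); max(|x|,|y|,|x±y|/√2) = 1.7071 > 1 ⇒ ∉ W
candidate 2: n = (0, 0, -1, -1) → π⊥ ≈ (-0.7071, +0.2929); max(|x|,|y|,|x±y|/√2) = 0.7071 ≤ 1 ⇒ ∈ W
candidate 3: n = (0, 0, 1, 3) → π⊥ ≈ (+2.1213, +1.1213); max(|x|,|y|,|x±y|/√2) = 2.2929 > 1 ⇒ ∉ W
candidate 4: n = (1, 0, -1, 1) → π⊥ ≈ (+1.7071, +1.7071); max(|x|,|y|,|x±y|/√2) = 2.4142 > 1 ⇒ ∉ W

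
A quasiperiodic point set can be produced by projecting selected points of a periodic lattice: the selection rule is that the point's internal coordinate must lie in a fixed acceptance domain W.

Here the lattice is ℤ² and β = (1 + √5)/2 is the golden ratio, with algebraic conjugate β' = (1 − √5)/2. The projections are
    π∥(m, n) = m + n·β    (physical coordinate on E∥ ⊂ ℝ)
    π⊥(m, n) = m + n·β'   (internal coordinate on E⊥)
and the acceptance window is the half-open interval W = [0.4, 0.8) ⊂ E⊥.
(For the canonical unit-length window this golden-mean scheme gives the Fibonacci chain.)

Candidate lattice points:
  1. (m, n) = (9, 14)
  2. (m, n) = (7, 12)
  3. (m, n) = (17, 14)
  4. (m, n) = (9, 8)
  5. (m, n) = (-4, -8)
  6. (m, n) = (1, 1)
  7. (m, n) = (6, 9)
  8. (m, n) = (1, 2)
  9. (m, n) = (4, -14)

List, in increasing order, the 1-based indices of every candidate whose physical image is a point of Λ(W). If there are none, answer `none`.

7

Compute β' = (1−√5)/2 = -0.61803, so π⊥(m,n) = m -0.61803·n.
candidate 1: (m,n)=(9,14) → π∥ = 9+14·β ≈ 31.65248, π⊥ = 9+14·β' ≈ 0.34752 ∉ [0.4, 0.8) ⇒ out
candidate 2: (m,n)=(7,12) → π∥ = 7+12·β ≈ 26.41641, π⊥ = 7+12·β' ≈ -0.41641 ∉ [0.4, 0.8) ⇒ out
candidate 3: (m,n)=(17,14) → π∥ = 17+14·β ≈ 39.65248, π⊥ = 17+14·β' ≈ 8.34752 ∉ [0.4, 0.8) ⇒ out
candidate 4: (m,n)=(9,8) → π∥ = 9+8·β ≈ 21.94427, π⊥ = 9+8·β' ≈ 4.05573 ∉ [0.4, 0.8) ⇒ out
candidate 5: (m,n)=(-4,-8) → π∥ = -4-8·β ≈ -16.94427, π⊥ = -4-8·β' ≈ 0.94427 ∉ [0.4, 0.8) ⇒ out
candidate 6: (m,n)=(1,1) → π∥ = 1+1·β ≈ 2.61803, π⊥ = 1+1·β' ≈ 0.38197 ∉ [0.4, 0.8) ⇒ out
candidate 7: (m,n)=(6,9) → π∥ = 6+9·β ≈ 20.56231, π⊥ = 6+9·β' ≈ 0.43769 ∈ [0.4, 0.8) ⇒ IN Λ
candidate 8: (m,n)=(1,2) → π∥ = 1+2·β ≈ 4.23607, π⊥ = 1+2·β' ≈ -0.23607 ∉ [0.4, 0.8) ⇒ out
candidate 9: (m,n)=(4,-14) → π∥ = 4-14·β ≈ -18.65248, π⊥ = 4-14·β' ≈ 12.65248 ∉ [0.4, 0.8) ⇒ out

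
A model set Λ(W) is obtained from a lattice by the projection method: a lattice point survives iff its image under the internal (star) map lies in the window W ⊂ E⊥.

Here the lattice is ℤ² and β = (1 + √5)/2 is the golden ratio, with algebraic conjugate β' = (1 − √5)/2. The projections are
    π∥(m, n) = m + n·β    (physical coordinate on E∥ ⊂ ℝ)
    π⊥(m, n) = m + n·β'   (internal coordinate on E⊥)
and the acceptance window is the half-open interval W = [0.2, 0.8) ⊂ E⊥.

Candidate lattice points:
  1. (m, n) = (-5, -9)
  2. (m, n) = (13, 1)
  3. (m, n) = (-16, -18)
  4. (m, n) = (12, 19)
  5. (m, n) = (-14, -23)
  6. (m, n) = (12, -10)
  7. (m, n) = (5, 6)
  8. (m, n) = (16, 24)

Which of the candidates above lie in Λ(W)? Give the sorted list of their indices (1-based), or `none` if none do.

1, 4, 5

β' = (1−√5)/2 ≈ -0.618034.
#1 (-5,-9): internal coord -5 + (-9)·β' = +0.562306; +0.562306 ∈ [0.2, 0.8) → IN Λ
#2 (13,1): internal coord 13 + (1)·β' = +12.381966; +12.381966 ∉ [0.2, 0.8) → out
#3 (-16,-18): internal coord -16 + (-18)·β' = -4.875388; -4.875388 ∉ [0.2, 0.8) → out
#4 (12,19): internal coord 12 + (19)·β' = +0.257354; +0.257354 ∈ [0.2, 0.8) → IN Λ
#5 (-14,-23): internal coord -14 + (-23)·β' = +0.214782; +0.214782 ∈ [0.2, 0.8) → IN Λ
#6 (12,-10): internal coord 12 + (-10)·β' = +18.180340; +18.180340 ∉ [0.2, 0.8) → out
#7 (5,6): internal coord 5 + (6)·β' = +1.291796; +1.291796 ∉ [0.2, 0.8) → out
#8 (16,24): internal coord 16 + (24)·β' = +1.167184; +1.167184 ∉ [0.2, 0.8) → out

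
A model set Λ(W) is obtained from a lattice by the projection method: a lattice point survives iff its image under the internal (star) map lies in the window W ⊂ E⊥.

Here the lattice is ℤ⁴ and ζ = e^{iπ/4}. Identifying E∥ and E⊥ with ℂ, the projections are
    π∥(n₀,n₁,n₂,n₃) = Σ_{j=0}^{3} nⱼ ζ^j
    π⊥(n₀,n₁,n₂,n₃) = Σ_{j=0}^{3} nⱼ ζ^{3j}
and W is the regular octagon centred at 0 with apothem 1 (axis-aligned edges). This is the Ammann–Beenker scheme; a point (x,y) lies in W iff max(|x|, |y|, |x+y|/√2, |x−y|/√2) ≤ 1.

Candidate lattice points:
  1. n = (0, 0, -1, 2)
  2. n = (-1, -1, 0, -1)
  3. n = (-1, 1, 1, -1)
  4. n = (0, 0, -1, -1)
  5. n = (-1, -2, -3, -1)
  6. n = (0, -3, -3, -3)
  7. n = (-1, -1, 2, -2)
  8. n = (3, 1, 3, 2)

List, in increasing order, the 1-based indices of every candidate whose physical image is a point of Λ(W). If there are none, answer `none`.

π⊥(n) = n₀ + n₁ζ³ + n₂ζ⁶ + n₃ζ⁹ where ζ = e^{iπ/4}.
#1 (0, 0, -1, 2): internal (1.414214, 2.414214); octagon support 2.707107 vs apothem 1 → ∉ W
#2 (-1, -1, 0, -1): internal (-1.000000, -1.414214); octagon support 1.707107 vs apothem 1 → ∉ W
#3 (-1, 1, 1, -1): internal (-2.414214, -1.000000); octagon support 2.414214 vs apothem 1 → ∉ W
#4 (0, 0, -1, -1): internal (-0.707107, 0.292893); octagon support 0.707107 vs apothem 1 → ∈ W
#5 (-1, -2, -3, -1): internal (-0.292893, 0.878680); octagon support 0.878680 vs apothem 1 → ∈ W
#6 (0, -3, -3, -3): internal (0.000000, -1.242641); octagon support 1.242641 vs apothem 1 → ∉ W
#7 (-1, -1, 2, -2): internal (-1.707107, -4.121320); octagon support 4.121320 vs apothem 1 → ∉ W
#8 (3, 1, 3, 2): internal (3.707107, -0.878680); octagon support 3.707107 vs apothem 1 → ∉ W

4, 5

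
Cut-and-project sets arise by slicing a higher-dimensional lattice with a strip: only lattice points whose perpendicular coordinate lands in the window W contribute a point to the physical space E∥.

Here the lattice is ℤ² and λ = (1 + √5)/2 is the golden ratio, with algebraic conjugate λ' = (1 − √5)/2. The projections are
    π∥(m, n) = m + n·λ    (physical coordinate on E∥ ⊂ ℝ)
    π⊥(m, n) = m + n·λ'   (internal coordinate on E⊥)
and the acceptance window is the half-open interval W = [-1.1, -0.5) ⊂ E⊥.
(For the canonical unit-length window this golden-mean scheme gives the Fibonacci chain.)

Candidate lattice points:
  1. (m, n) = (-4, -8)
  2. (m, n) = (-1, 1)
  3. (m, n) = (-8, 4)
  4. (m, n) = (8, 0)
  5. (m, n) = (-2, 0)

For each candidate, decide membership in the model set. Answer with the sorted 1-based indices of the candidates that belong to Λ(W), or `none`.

Compute λ' = (1−√5)/2 = -0.6180, so π⊥(m,n) = m -0.6180·n.
candidate 1: (m,n)=(-4,-8) → π∥ = -4-8·λ ≈ -16.9443, π⊥ = -4-8·λ' ≈ 0.9443 ∉ [-1.1, -0.5) ⇒ out
candidate 2: (m,n)=(-1,1) → π∥ = -1+1·λ ≈ 0.6180, π⊥ = -1+1·λ' ≈ -1.6180 ∉ [-1.1, -0.5) ⇒ out
candidate 3: (m,n)=(-8,4) → π∥ = -8+4·λ ≈ -1.5279, π⊥ = -8+4·λ' ≈ -10.4721 ∉ [-1.1, -0.5) ⇒ out
candidate 4: (m,n)=(8,0) → π∥ = 8+0·λ ≈ 8.0000, π⊥ = 8+0·λ' ≈ 8.0000 ∉ [-1.1, -0.5) ⇒ out
candidate 5: (m,n)=(-2,0) → π∥ = -2+0·λ ≈ -2.0000, π⊥ = -2+0·λ' ≈ -2.0000 ∉ [-1.1, -0.5) ⇒ out

none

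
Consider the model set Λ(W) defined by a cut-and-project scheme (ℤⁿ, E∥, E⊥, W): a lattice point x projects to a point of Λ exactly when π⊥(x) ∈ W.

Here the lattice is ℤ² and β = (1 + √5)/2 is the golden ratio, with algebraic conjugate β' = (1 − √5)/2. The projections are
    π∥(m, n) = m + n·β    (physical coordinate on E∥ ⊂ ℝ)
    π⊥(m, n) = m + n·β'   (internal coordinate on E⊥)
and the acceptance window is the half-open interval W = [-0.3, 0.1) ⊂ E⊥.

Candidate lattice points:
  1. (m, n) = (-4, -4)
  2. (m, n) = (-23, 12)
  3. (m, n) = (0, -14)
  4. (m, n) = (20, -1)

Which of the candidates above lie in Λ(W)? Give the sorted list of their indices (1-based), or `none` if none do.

none

β' = (1−√5)/2 ≈ -0.6180.
candidate 1: (m,n)=(-4,-4) → π∥ = -4-4·β ≈ -10.4721, π⊥ = -4-4·β' ≈ -1.5279 ∉ [-0.3, 0.1) ⇒ out
candidate 2: (m,n)=(-23,12) → π∥ = -23+12·β ≈ -3.5836, π⊥ = -23+12·β' ≈ -30.4164 ∉ [-0.3, 0.1) ⇒ out
candidate 3: (m,n)=(0,-14) → π∥ = 0-14·β ≈ -22.6525, π⊥ = 0-14·β' ≈ 8.6525 ∉ [-0.3, 0.1) ⇒ out
candidate 4: (m,n)=(20,-1) → π∥ = 20-1·β ≈ 18.3820, π⊥ = 20-1·β' ≈ 20.6180 ∉ [-0.3, 0.1) ⇒ out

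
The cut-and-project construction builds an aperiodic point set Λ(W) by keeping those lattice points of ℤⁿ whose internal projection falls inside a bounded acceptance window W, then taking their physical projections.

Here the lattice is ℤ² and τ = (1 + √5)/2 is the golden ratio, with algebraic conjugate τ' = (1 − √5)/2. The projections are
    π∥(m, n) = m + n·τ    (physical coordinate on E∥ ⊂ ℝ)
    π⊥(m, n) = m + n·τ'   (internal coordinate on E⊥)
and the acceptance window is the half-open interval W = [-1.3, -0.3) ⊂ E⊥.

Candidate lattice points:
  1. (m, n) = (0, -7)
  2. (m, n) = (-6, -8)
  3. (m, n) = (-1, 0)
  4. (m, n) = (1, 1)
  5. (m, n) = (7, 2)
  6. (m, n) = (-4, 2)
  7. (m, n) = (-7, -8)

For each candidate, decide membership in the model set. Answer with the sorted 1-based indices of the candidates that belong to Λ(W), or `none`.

2, 3

Numerically τ ≈ 1.618034 and τ' = −1/τ ≈ -0.618034.
candidate 1: (m,n)=(0,-7) → π∥ = 0-7·τ ≈ -11.326238, π⊥ = 0-7·τ' ≈ 4.326238 ∉ [-1.3, -0.3) ⇒ out
candidate 2: (m,n)=(-6,-8) → π∥ = -6-8·τ ≈ -18.944272, π⊥ = -6-8·τ' ≈ -1.055728 ∈ [-1.3, -0.3) ⇒ IN Λ
candidate 3: (m,n)=(-1,0) → π∥ = -1+0·τ ≈ -1.000000, π⊥ = -1+0·τ' ≈ -1.000000 ∈ [-1.3, -0.3) ⇒ IN Λ
candidate 4: (m,n)=(1,1) → π∥ = 1+1·τ ≈ 2.618034, π⊥ = 1+1·τ' ≈ 0.381966 ∉ [-1.3, -0.3) ⇒ out
candidate 5: (m,n)=(7,2) → π∥ = 7+2·τ ≈ 10.236068, π⊥ = 7+2·τ' ≈ 5.763932 ∉ [-1.3, -0.3) ⇒ out
candidate 6: (m,n)=(-4,2) → π∥ = -4+2·τ ≈ -0.763932, π⊥ = -4+2·τ' ≈ -5.236068 ∉ [-1.3, -0.3) ⇒ out
candidate 7: (m,n)=(-7,-8) → π∥ = -7-8·τ ≈ -19.944272, π⊥ = -7-8·τ' ≈ -2.055728 ∉ [-1.3, -0.3) ⇒ out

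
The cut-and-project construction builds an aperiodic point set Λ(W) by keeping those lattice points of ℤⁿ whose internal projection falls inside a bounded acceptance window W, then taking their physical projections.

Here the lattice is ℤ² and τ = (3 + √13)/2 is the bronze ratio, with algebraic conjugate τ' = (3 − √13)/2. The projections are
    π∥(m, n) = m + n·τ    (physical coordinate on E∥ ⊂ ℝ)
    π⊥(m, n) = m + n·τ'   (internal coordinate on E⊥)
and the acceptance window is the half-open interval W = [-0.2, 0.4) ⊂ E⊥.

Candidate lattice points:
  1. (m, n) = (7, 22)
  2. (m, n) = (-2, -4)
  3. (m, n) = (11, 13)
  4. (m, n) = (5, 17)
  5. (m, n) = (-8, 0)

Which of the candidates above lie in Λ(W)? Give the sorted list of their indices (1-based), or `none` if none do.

1, 4

Numerically τ ≈ 3.3028 and τ' = −1/τ ≈ -0.3028.
candidate 1: (m,n)=(7,22) → π∥ = 7+22·τ ≈ 79.6611, π⊥ = 7+22·τ' ≈ 0.3389 ∈ [-0.2, 0.4) ⇒ IN Λ
candidate 2: (m,n)=(-2,-4) → π∥ = -2-4·τ ≈ -15.2111, π⊥ = -2-4·τ' ≈ -0.7889 ∉ [-0.2, 0.4) ⇒ out
candidate 3: (m,n)=(11,13) → π∥ = 11+13·τ ≈ 53.9361, π⊥ = 11+13·τ' ≈ 7.0639 ∉ [-0.2, 0.4) ⇒ out
candidate 4: (m,n)=(5,17) → π∥ = 5+17·τ ≈ 61.1472, π⊥ = 5+17·τ' ≈ -0.1472 ∈ [-0.2, 0.4) ⇒ IN Λ
candidate 5: (m,n)=(-8,0) → π∥ = -8+0·τ ≈ -8.0000, π⊥ = -8+0·τ' ≈ -8.0000 ∉ [-0.2, 0.4) ⇒ out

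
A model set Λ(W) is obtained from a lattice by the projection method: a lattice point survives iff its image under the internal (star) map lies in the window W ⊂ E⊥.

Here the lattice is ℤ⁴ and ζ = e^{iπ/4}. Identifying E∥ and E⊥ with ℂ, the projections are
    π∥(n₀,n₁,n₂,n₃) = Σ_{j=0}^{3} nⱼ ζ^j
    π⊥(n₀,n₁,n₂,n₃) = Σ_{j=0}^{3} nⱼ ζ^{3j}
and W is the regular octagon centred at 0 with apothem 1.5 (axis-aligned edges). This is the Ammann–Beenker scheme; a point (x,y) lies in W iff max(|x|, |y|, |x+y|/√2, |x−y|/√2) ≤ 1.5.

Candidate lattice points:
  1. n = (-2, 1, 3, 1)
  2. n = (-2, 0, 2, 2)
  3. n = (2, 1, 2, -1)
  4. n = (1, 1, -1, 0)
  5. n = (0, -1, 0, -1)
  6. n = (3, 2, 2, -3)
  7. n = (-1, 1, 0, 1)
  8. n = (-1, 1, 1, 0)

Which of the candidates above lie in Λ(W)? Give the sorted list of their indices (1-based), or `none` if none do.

2, 5

π⊥(n) = n₀ + n₁ζ³ + n₂ζ⁶ + n₃ζ⁹ where ζ = e^{iπ/4}.
#1 (-2, 1, 3, 1): internal (-2.000000, -1.585786); octagon support 2.535534 vs apothem 1.5 → ∉ W
#2 (-2, 0, 2, 2): internal (-0.585786, -0.585786); octagon support 0.828427 vs apothem 1.5 → ∈ W
#3 (2, 1, 2, -1): internal (0.585786, -2.000000); octagon support 2.000000 vs apothem 1.5 → ∉ W
#4 (1, 1, -1, 0): internal (0.292893, 1.707107); octagon support 1.707107 vs apothem 1.5 → ∉ W
#5 (0, -1, 0, -1): internal (0.000000, -1.414214); octagon support 1.414214 vs apothem 1.5 → ∈ W
#6 (3, 2, 2, -3): internal (-0.535534, -2.707107); octagon support 2.707107 vs apothem 1.5 → ∉ W
#7 (-1, 1, 0, 1): internal (-1.000000, 1.414214); octagon support 1.707107 vs apothem 1.5 → ∉ W
#8 (-1, 1, 1, 0): internal (-1.707107, -0.292893); octagon support 1.707107 vs apothem 1.5 → ∉ W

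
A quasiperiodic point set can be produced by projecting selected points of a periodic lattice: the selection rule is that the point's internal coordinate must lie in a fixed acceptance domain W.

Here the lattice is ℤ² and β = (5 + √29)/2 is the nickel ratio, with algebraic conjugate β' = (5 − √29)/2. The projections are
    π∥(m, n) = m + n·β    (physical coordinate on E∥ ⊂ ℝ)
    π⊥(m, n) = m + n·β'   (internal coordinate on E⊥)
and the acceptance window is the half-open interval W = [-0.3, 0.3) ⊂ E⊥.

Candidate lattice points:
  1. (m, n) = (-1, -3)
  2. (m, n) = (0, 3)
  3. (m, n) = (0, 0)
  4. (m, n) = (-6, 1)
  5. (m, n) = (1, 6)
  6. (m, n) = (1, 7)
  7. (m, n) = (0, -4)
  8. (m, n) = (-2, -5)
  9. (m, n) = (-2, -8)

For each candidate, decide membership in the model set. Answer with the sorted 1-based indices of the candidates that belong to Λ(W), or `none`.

3, 5

Compute β' = (5−√29)/2 = -0.192582, so π⊥(m,n) = m -0.192582·n.
#1 (-1,-3): internal coord -1 + (-3)·β' = -0.422253; -0.422253 ∉ [-0.3, 0.3) → out
#2 (0,3): internal coord 0 + (3)·β' = -0.577747; -0.577747 ∉ [-0.3, 0.3) → out
#3 (0,0): internal coord 0 + (0)·β' = +0.000000; +0.000000 ∈ [-0.3, 0.3) → IN Λ
#4 (-6,1): internal coord -6 + (1)·β' = -6.192582; -6.192582 ∉ [-0.3, 0.3) → out
#5 (1,6): internal coord 1 + (6)·β' = -0.155494; -0.155494 ∈ [-0.3, 0.3) → IN Λ
#6 (1,7): internal coord 1 + (7)·β' = -0.348077; -0.348077 ∉ [-0.3, 0.3) → out
#7 (0,-4): internal coord 0 + (-4)·β' = +0.770330; +0.770330 ∉ [-0.3, 0.3) → out
#8 (-2,-5): internal coord -2 + (-5)·β' = -1.037088; -1.037088 ∉ [-0.3, 0.3) → out
#9 (-2,-8): internal coord -2 + (-8)·β' = -0.459341; -0.459341 ∉ [-0.3, 0.3) → out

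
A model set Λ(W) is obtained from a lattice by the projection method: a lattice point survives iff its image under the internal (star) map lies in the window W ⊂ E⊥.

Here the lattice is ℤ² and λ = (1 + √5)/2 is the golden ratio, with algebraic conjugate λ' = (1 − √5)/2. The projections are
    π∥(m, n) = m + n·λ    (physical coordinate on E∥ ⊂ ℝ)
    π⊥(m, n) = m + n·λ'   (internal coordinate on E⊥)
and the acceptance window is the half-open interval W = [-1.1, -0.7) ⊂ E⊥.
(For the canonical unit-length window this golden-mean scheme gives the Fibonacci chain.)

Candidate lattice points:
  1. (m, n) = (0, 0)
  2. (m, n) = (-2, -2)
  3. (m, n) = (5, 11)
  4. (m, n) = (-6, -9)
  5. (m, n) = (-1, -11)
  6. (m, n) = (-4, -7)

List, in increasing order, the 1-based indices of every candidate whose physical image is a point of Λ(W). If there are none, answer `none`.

λ' = (1−√5)/2 ≈ -0.618034.
#1 (0,0): internal coord 0 + (0)·λ' = +0.000000; +0.000000 ∉ [-1.1, -0.7) → out
#2 (-2,-2): internal coord -2 + (-2)·λ' = -0.763932; -0.763932 ∈ [-1.1, -0.7) → IN Λ
#3 (5,11): internal coord 5 + (11)·λ' = -1.798374; -1.798374 ∉ [-1.1, -0.7) → out
#4 (-6,-9): internal coord -6 + (-9)·λ' = -0.437694; -0.437694 ∉ [-1.1, -0.7) → out
#5 (-1,-11): internal coord -1 + (-11)·λ' = +5.798374; +5.798374 ∉ [-1.1, -0.7) → out
#6 (-4,-7): internal coord -4 + (-7)·λ' = +0.326238; +0.326238 ∉ [-1.1, -0.7) → out

2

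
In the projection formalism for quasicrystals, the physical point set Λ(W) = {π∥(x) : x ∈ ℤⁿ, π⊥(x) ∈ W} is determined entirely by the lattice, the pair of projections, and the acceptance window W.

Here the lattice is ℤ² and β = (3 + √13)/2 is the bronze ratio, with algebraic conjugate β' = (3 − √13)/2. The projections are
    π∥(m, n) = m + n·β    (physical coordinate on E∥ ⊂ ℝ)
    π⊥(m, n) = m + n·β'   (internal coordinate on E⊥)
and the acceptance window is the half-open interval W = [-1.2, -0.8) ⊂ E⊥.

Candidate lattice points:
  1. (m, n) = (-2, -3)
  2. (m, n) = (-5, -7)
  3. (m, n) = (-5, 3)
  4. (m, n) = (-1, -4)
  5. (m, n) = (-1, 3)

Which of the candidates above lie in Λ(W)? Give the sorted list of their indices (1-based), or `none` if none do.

Compute β' = (3−√13)/2 = -0.302776, so π⊥(m,n) = m -0.302776·n.
[1] lift (-2,-3): star map gives -1.091673; window check -1.2 ≤ -1.091673 < -0.8 is true → IN Λ
[2] lift (-5,-7): star map gives -2.880571; window check -1.2 ≤ -2.880571 < -0.8 is false → out
[3] lift (-5,3): star map gives -5.908327; window check -1.2 ≤ -5.908327 < -0.8 is false → out
[4] lift (-1,-4): star map gives 0.211103; window check -1.2 ≤ 0.211103 < -0.8 is false → out
[5] lift (-1,3): star map gives -1.908327; window check -1.2 ≤ -1.908327 < -0.8 is false → out

1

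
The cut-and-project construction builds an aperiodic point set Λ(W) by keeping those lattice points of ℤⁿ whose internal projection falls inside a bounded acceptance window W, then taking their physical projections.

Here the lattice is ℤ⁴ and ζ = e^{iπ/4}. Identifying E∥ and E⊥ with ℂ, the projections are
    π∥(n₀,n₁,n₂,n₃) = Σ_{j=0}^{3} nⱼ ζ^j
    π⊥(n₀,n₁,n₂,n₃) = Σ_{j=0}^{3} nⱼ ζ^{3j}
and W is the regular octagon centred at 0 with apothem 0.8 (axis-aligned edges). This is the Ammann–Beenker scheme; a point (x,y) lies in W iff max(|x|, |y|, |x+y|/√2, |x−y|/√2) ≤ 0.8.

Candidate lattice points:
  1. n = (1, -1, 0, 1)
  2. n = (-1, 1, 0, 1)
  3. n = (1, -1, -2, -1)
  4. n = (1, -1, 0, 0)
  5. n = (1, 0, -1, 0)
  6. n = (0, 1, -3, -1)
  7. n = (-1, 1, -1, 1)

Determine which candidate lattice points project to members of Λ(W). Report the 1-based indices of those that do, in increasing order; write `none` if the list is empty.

Internal map: ζ^{3j} for j=0..3 gives (1,0), (−√2/2,√2/2), (0,−1), (√2/2,√2/2).
#1 (1, -1, 0, 1): internal (2.41421, 0.00000); octagon support 2.41421 vs apothem 0.8 → ∉ W
#2 (-1, 1, 0, 1): internal (-1.00000, 1.41421); octagon support 1.70711 vs apothem 0.8 → ∉ W
#3 (1, -1, -2, -1): internal (1.00000, 0.58579); octagon support 1.12132 vs apothem 0.8 → ∉ W
#4 (1, -1, 0, 0): internal (1.70711, -0.70711); octagon support 1.70711 vs apothem 0.8 → ∉ W
#5 (1, 0, -1, 0): internal (1.00000, 1.00000); octagon support 1.41421 vs apothem 0.8 → ∉ W
#6 (0, 1, -3, -1): internal (-1.41421, 3.00000); octagon support 3.12132 vs apothem 0.8 → ∉ W
#7 (-1, 1, -1, 1): internal (-1.00000, 2.41421); octagon support 2.41421 vs apothem 0.8 → ∉ W

none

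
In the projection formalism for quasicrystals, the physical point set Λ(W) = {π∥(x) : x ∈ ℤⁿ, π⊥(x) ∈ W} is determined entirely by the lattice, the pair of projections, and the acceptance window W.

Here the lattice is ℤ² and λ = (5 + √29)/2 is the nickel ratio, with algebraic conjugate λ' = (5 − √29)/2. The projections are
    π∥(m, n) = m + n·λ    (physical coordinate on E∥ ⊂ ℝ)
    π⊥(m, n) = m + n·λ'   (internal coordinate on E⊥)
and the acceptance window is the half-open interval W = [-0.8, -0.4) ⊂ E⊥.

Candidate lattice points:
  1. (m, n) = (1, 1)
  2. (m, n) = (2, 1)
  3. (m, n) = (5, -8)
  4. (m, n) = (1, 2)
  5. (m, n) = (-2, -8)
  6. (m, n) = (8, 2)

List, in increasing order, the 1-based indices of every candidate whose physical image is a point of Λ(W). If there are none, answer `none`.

Compute λ' = (5−√29)/2 = -0.192582, so π⊥(m,n) = m -0.192582·n.
[1] lift (1,1): star map gives 0.807418; window check -0.8 ≤ 0.807418 < -0.4 is false → out
[2] lift (2,1): star map gives 1.807418; window check -0.8 ≤ 1.807418 < -0.4 is false → out
[3] lift (5,-8): star map gives 6.540659; window check -0.8 ≤ 6.540659 < -0.4 is false → out
[4] lift (1,2): star map gives 0.614835; window check -0.8 ≤ 0.614835 < -0.4 is false → out
[5] lift (-2,-8): star map gives -0.459341; window check -0.8 ≤ -0.459341 < -0.4 is true → IN Λ
[6] lift (8,2): star map gives 7.614835; window check -0.8 ≤ 7.614835 < -0.4 is false → out

5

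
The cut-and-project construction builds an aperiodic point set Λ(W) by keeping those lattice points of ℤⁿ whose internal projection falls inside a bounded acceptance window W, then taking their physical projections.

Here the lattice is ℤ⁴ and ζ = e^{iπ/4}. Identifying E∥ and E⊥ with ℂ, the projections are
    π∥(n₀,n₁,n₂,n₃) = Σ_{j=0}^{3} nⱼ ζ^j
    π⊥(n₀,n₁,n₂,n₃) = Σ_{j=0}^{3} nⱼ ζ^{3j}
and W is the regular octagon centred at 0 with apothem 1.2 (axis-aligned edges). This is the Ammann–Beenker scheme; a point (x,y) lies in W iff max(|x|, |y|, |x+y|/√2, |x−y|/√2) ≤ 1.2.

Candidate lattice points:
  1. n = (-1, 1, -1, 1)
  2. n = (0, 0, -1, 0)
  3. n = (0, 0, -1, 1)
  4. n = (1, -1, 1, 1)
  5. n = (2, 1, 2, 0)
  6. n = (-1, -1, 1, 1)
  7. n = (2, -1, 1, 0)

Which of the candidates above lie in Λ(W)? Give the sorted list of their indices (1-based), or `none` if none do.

2, 6

π⊥(n) = n₀ + n₁ζ³ + n₂ζ⁶ + n₃ζ⁹ where ζ = e^{iπ/4}.
candidate 1: n = (-1, 1, -1, 1) → π⊥ ≈ (-1.0000, +2.4142); max(|x|,|y|,|x±y|/√2) = 2.4142 > 1.2 ⇒ ∉ W
candidate 2: n = (0, 0, -1, 0) → π⊥ ≈ (+0.0000, +1.0000); max(|x|,|y|,|x±y|/√2) = 1.0000 ≤ 1.2 ⇒ ∈ W
candidate 3: n = (0, 0, -1, 1) → π⊥ ≈ (+0.7071, +1.7071); max(|x|,|y|,|x±y|/√2) = 1.7071 > 1.2 ⇒ ∉ W
candidate 4: n = (1, -1, 1, 1) → π⊥ ≈ (+2.4142, -1.0000); max(|x|,|y|,|x±y|/√2) = 2.4142 > 1.2 ⇒ ∉ W
candidate 5: n = (2, 1, 2, 0) → π⊥ ≈ (+1.2929, -1.2929); max(|x|,|y|,|x±y|/√2) = 1.8284 > 1.2 ⇒ ∉ W
candidate 6: n = (-1, -1, 1, 1) → π⊥ ≈ (+0.4142, -1.0000); max(|x|,|y|,|x±y|/√2) = 1.0000 ≤ 1.2 ⇒ ∈ W
candidate 7: n = (2, -1, 1, 0) → π⊥ ≈ (+2.7071, -1.7071); max(|x|,|y|,|x±y|/√2) = 3.1213 > 1.2 ⇒ ∉ W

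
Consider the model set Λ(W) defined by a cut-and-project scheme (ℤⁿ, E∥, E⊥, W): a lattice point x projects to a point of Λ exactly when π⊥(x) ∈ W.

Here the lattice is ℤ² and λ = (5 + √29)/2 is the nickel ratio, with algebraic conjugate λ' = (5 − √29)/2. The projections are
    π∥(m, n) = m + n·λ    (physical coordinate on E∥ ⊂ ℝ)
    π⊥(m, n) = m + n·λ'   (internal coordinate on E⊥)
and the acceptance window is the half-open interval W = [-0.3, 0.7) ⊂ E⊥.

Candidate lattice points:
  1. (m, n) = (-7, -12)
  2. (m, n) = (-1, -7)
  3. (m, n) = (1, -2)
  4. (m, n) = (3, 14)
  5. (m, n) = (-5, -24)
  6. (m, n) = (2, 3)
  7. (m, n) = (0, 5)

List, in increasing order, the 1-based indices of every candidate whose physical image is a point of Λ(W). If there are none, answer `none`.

2, 4

λ' = (5−√29)/2 ≈ -0.19258.
candidate 1: (m,n)=(-7,-12) → π∥ = -7-12·λ ≈ -69.31099, π⊥ = -7-12·λ' ≈ -4.68901 ∉ [-0.3, 0.7) ⇒ out
candidate 2: (m,n)=(-1,-7) → π∥ = -1-7·λ ≈ -37.34808, π⊥ = -1-7·λ' ≈ 0.34808 ∈ [-0.3, 0.7) ⇒ IN Λ
candidate 3: (m,n)=(1,-2) → π∥ = 1-2·λ ≈ -9.38516, π⊥ = 1-2·λ' ≈ 1.38516 ∉ [-0.3, 0.7) ⇒ out
candidate 4: (m,n)=(3,14) → π∥ = 3+14·λ ≈ 75.69615, π⊥ = 3+14·λ' ≈ 0.30385 ∈ [-0.3, 0.7) ⇒ IN Λ
candidate 5: (m,n)=(-5,-24) → π∥ = -5-24·λ ≈ -129.62198, π⊥ = -5-24·λ' ≈ -0.37802 ∉ [-0.3, 0.7) ⇒ out
candidate 6: (m,n)=(2,3) → π∥ = 2+3·λ ≈ 17.57775, π⊥ = 2+3·λ' ≈ 1.42225 ∉ [-0.3, 0.7) ⇒ out
candidate 7: (m,n)=(0,5) → π∥ = 0+5·λ ≈ 25.96291, π⊥ = 0+5·λ' ≈ -0.96291 ∉ [-0.3, 0.7) ⇒ out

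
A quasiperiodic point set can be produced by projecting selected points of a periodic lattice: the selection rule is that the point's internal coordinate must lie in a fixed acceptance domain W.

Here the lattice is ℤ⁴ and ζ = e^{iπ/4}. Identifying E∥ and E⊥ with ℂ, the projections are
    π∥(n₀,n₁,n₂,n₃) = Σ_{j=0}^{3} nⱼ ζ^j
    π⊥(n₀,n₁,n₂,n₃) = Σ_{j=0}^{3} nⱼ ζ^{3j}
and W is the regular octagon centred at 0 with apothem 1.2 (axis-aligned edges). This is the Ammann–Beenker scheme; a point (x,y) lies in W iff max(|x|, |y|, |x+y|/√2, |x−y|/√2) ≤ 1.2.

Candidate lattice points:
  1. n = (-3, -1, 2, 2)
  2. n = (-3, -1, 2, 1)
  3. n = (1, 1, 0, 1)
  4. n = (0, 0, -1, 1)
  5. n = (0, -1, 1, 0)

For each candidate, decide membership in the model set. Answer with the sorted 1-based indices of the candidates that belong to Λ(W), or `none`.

none

Internal map: ζ^{3j} for j=0..3 gives (1,0), (−√2/2,√2/2), (0,−1), (√2/2,√2/2).
candidate 1: n = (-3, -1, 2, 2) → π⊥ ≈ (-0.87868, -1.29289); max(|x|,|y|,|x±y|/√2) = 1.53553 > 1.2 ⇒ ∉ W
candidate 2: n = (-3, -1, 2, 1) → π⊥ ≈ (-1.58579, -2.00000); max(|x|,|y|,|x±y|/√2) = 2.53553 > 1.2 ⇒ ∉ W
candidate 3: n = (1, 1, 0, 1) → π⊥ ≈ (+1.00000, +1.41421); max(|x|,|y|,|x±y|/√2) = 1.70711 > 1.2 ⇒ ∉ W
candidate 4: n = (0, 0, -1, 1) → π⊥ ≈ (+0.70711, +1.70711); max(|x|,|y|,|x±y|/√2) = 1.70711 > 1.2 ⇒ ∉ W
candidate 5: n = (0, -1, 1, 0) → π⊥ ≈ (+0.70711, -1.70711); max(|x|,|y|,|x±y|/√2) = 1.70711 > 1.2 ⇒ ∉ W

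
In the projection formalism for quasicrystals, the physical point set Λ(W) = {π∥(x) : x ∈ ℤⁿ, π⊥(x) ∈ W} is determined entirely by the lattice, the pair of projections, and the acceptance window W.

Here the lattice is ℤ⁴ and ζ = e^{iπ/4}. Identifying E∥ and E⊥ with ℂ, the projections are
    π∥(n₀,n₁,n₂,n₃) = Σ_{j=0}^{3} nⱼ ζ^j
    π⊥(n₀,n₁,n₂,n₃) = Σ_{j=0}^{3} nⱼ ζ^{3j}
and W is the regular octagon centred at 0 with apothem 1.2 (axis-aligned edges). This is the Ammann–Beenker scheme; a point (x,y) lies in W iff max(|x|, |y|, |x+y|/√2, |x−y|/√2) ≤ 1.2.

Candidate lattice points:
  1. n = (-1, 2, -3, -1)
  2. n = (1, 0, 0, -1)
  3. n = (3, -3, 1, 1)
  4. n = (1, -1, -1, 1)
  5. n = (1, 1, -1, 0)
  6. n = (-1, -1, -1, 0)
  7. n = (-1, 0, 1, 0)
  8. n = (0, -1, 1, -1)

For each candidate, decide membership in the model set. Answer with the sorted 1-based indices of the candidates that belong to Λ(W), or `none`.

With ζ = e^{iπ/4} the internal vectors are ζ^0,ζ^3,ζ^6,ζ^9.
#1 (-1, 2, -3, -1): internal (-3.1213, 3.7071); octagon support 4.8284 vs apothem 1.2 → ∉ W
#2 (1, 0, 0, -1): internal (0.2929, -0.7071); octagon support 0.7071 vs apothem 1.2 → ∈ W
#3 (3, -3, 1, 1): internal (5.8284, -2.4142); octagon support 5.8284 vs apothem 1.2 → ∉ W
#4 (1, -1, -1, 1): internal (2.4142, 1.0000); octagon support 2.4142 vs apothem 1.2 → ∉ W
#5 (1, 1, -1, 0): internal (0.2929, 1.7071); octagon support 1.7071 vs apothem 1.2 → ∉ W
#6 (-1, -1, -1, 0): internal (-0.2929, 0.2929); octagon support 0.4142 vs apothem 1.2 → ∈ W
#7 (-1, 0, 1, 0): internal (-1.0000, -1.0000); octagon support 1.4142 vs apothem 1.2 → ∉ W
#8 (0, -1, 1, -1): internal (0.0000, -2.4142); octagon support 2.4142 vs apothem 1.2 → ∉ W

2, 6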